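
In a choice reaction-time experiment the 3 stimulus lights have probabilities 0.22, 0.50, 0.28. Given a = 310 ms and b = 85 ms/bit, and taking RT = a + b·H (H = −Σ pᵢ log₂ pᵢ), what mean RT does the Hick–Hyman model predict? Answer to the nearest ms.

H = 0.22·log₂(1/0.22) + 0.50·log₂(1/0.50) + 0.28·log₂(1/0.28) = 1.4948 bits.
RT = 310 + 85 × 1.4948 = 437.06 ms.

437 ms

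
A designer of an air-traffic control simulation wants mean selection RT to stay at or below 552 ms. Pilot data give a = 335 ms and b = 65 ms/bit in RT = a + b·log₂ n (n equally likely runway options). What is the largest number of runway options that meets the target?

Information budget: (552 − 335)/65 = 3.3385 bits, so n ≤ 2^3.3385 = 10.115 → at most 10.

10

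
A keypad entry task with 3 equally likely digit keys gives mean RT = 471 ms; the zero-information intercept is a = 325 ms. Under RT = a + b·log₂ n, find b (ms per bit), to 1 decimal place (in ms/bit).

92.1 ms/bit

log₂(3) = 1.5850 bits.
b = (RT − a)/log₂ n = (471 − 325) / 1.5850 = 92.116 ms/bit.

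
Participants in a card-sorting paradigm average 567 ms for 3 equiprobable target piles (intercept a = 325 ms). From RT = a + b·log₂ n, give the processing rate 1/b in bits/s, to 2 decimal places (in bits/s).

6.55 bits/s

b = (567 − 325)/log₂ 3 = 242/1.5850 = 152.685 ms per bit = 0.15269 s/bit; the reciprocal is 6.549 bits/s.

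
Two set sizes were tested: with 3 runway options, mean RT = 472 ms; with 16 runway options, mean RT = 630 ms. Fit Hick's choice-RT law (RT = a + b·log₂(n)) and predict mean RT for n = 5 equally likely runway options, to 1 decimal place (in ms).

520.2 ms

Solve the two-equation system in a and b:
  b = (630 − 472) / (log₂ 16 − log₂ 3) = 158 / (4 − 1.5850) = 65.423 ms/bit
  a = 472 − 65.423 × 1.5850 = 368.306 ms
Then RT(5) = 368.306 + 65.423 × log₂ 5 = 368.306 + 65.423 × 2.3219 ≈ 520.215 ms.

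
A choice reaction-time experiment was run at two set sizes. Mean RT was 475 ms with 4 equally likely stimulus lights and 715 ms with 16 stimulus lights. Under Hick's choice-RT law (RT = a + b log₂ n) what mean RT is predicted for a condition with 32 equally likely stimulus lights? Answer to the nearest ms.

Solve the two-equation system in a and b:
  b = (715 − 475) / (log₂ 16 − log₂ 4) = 240 / (4 − 2) = 120 ms/bit
  a = 475 − 120 × 2 = 235 ms
Then RT(32) = 235 + 120 × log₂ 32 = 235 + 120 × 5 ≈ 835.000 ms.

835 ms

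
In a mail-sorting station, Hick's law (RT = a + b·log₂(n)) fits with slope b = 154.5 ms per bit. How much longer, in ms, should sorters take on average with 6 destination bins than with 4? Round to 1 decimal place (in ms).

Only the slope matters, since a is common to both: ΔRT = b·log₂(n₂/n₁).
log₂(6) − log₂(4) = 2.5850 − 2 = 0.5850.
ΔRT = 154.5 × 0.5850 = 90.377 ms.

90.4 ms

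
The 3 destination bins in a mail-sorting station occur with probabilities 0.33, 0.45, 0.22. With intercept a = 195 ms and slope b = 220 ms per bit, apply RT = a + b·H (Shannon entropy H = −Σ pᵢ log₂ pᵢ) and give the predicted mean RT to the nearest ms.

531 ms

Entropy contributions −pᵢ log₂ pᵢ: 0.5278, 0.5184, 0.4806; sum H = 1.5268 bits.
RT = a + bH = 195 + 220·1.5268 = 530.90 ms.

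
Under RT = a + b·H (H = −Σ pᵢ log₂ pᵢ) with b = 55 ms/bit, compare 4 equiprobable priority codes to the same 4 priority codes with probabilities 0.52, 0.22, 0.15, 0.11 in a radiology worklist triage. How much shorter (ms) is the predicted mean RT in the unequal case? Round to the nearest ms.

The RT saving is b·ΔH. Equiprobable H₀ = log₂(4) = 2.0000 bits; with the given probabilities H = 1.7320 bits.
b·(H₀ − H) = 55 × (2.0000 − 1.7320) = 14.74 ms.

15 ms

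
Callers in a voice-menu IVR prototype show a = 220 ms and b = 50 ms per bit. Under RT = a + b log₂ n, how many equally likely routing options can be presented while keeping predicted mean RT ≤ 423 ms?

Information budget: (423 − 220)/50 = 4.0600 bits, so n ≤ 2^4.0600 = 16.679 → at most 16.

16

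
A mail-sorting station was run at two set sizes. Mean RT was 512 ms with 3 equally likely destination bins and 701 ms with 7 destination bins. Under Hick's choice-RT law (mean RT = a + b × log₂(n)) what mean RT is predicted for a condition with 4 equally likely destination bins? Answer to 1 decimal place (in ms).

576.2 ms

RT is linear in log₂ n, so two points fix the line:
  b = (701 − 512) / (log₂ 7 − log₂ 3) = 189 / (2.8074 − 1.5850) = 154.615 ms/bit
  a = 512 − 154.615 × 1.5850 = 266.941 ms
Then RT(4) = 266.941 + 154.615 × log₂ 4 = 266.941 + 154.615 × 2 ≈ 576.171 ms.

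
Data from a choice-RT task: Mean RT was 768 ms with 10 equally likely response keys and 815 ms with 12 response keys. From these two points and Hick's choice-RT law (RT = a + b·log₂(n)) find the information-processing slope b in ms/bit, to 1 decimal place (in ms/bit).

The slope on a log₂ axis is (815 − 768) / (3.5850 − 3.3219) = 178.684 ms/bit.

178.7 ms/bit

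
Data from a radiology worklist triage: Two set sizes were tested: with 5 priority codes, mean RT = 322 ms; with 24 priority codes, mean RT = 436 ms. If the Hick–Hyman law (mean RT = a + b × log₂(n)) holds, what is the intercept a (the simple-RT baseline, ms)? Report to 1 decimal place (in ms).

205.0 ms

b = (RT₂ − RT₁)/(log₂ n₂ − log₂ n₁) = (436 − 322)/(4.5850 − 2.3219) = 50.375 ms/bit.
Intercept: a = 322 − 50.375·log₂(5) = 205.033 ms.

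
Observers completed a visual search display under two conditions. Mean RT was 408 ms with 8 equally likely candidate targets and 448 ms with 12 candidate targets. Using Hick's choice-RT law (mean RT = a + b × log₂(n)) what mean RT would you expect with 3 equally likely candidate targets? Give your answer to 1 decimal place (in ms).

311.2 ms

Fit slope and intercept:
  b = (448 − 408) / (log₂ 12 − log₂ 8) = 40 / (3.5850 − 3) = 68.380 ms/bit
  a = 408 − 68.380 × 3 = 202.859 ms
Then RT(3) = 202.859 + 68.380 × log₂ 3 = 202.859 + 68.380 × 1.5850 ≈ 311.239 ms.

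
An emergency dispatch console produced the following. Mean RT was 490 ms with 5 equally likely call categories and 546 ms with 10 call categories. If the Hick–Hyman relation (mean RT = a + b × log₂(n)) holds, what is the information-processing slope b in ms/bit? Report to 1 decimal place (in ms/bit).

56.0 ms/bit

The slope on a log₂ axis is (546 − 490) / (3.3219 − 2.3219) = 56.000 ms/bit.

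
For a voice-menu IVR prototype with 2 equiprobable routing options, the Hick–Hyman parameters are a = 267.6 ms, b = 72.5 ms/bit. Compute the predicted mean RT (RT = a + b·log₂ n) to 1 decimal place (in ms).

340.1 ms

log₂(2) = 1 bits, so RT = 267.6 + 72.5 × 1 ≈ 340.100 ms.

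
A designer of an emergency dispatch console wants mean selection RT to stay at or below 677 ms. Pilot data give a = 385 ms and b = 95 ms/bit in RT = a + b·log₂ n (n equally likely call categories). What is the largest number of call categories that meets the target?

95·log₂ n ≤ 677 − 385 = 292, giving log₂ n ≤ 3.0737 and n ≤ 8.419. The largest whole number is 8.

8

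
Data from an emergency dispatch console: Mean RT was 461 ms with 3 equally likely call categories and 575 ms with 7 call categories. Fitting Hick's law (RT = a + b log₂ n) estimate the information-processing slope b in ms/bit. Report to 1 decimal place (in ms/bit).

93.3 ms/bit

Slope: b = (575 − 461) / (log₂ 7 − log₂ 3) = 114/1.2224 = 93.260 ms/bit.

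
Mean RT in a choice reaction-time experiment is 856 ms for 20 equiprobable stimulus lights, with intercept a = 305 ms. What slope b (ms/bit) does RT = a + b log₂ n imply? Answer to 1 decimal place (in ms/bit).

b = (856 − 305) / log₂(20) = 551 / 4.3219 = 127.489 ms/bit.

127.5 ms/bit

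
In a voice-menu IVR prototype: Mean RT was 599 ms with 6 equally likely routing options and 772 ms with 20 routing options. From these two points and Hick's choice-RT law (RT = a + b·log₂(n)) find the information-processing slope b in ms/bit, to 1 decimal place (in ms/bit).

99.6 ms/bit

b = (RT₂ − RT₁)/(log₂ n₂ − log₂ n₁) = (772 − 599)/(4.3219 − 2.5850) = 99.599 ms/bit.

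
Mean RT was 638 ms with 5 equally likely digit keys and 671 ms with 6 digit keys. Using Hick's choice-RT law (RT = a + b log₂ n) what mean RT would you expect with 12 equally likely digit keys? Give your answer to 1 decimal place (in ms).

796.5 ms

With log₂ n on the abscissa the relation is linear; from the two conditions:
  b = (671 − 638) / (log₂ 6 − log₂ 5) = 33 / (2.5850 − 2.3219) = 125.459 ms/bit
  a = 638 − 125.459 × 2.3219 = 346.694 ms
Then RT(12) = 346.694 + 125.459 × log₂ 12 = 346.694 + 125.459 × 3.5850 ≈ 796.459 ms.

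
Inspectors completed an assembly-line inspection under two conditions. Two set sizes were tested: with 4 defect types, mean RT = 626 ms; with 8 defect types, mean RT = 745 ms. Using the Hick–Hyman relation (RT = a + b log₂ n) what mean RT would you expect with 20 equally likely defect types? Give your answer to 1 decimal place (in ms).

902.3 ms

Solve the two-equation system in a and b:
  b = (745 − 626) / (log₂ 8 − log₂ 4) = 119 / (3 − 2) = 119.000 ms/bit
  a = 626 − 119.000 × 2 = 388.000 ms
Then RT(20) = 388.000 + 119.000 × log₂ 20 = 388.000 + 119.000 × 4.3219 ≈ 902.309 ms.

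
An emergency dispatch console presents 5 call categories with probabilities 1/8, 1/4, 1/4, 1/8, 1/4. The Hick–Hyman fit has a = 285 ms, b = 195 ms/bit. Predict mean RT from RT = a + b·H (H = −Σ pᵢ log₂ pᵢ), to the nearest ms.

724 ms

Each term −pᵢ log₂ pᵢ: 0.125·3 + 0.25·2 + 0.25·2 + 0.125·3 + 0.25·2; summed, H = 2.250 bits.
Mean RT = a + bH = 285 + 195·2.250 = 723.75 ms.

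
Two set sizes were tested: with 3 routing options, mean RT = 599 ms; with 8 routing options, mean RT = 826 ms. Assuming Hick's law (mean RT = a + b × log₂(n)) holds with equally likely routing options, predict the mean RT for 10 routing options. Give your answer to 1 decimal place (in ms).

With log₂ n on the abscissa the relation is linear; from the two conditions:
  b = (826 − 599) / (log₂ 8 − log₂ 3) = 227 / (3 − 1.5850) = 160.420 ms/bit
  a = 599 − 160.420 × 1.5850 = 344.741 ms
Then RT(10) = 344.741 + 160.420 × log₂ 10 = 344.741 + 160.420 × 3.3219 ≈ 877.644 ms.

877.6 ms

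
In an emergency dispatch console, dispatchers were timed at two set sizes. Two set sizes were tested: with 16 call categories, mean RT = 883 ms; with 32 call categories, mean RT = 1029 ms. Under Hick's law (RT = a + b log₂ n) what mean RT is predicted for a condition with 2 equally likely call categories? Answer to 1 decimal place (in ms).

445.0 ms

Fit slope and intercept:
  b = (1029 − 883) / (log₂ 32 − log₂ 16) = 146 / (5 − 4) = 146.000 ms/bit
  a = 883 − 146.000 × 4 = 299.000 ms
Then RT(2) = 299.000 + 146.000 × log₂ 2 = 299.000 + 146.000 × 1 ≈ 445.000 ms.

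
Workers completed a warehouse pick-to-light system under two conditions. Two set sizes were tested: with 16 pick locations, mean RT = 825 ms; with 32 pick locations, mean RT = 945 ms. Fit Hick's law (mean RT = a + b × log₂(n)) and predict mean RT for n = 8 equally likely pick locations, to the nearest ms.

Solve the two-equation system in a and b:
  b = (945 − 825) / (log₂ 32 − log₂ 16) = 120 / (5 − 4) = 120 ms/bit
  a = 825 − 120 × 4 = 345 ms
Then RT(8) = 345 + 120 × log₂ 8 = 345 + 120 × 3 ≈ 705.000 ms.

705 ms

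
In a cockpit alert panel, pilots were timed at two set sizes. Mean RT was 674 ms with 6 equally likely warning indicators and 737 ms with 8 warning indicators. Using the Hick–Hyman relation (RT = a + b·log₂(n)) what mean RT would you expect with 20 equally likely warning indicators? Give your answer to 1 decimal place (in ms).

With log₂ n on the abscissa the relation is linear; from the two conditions:
  b = (737 − 674) / (log₂ 8 − log₂ 6) = 63 / (3 − 2.5850) = 151.794 ms/bit
  a = 674 − 151.794 × 2.5850 = 281.619 ms
Then RT(20) = 281.619 + 151.794 × log₂ 20 = 281.619 + 151.794 × 4.3219 ≈ 937.660 ms.

937.7 ms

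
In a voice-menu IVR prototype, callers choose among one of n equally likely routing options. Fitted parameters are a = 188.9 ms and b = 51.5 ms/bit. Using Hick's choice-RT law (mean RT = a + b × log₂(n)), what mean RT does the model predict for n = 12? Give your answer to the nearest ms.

log₂(12) = 3.5850 bits, so RT = 188.9 + 51.5 × 3.5850 ≈ 373.526 ms.

374 ms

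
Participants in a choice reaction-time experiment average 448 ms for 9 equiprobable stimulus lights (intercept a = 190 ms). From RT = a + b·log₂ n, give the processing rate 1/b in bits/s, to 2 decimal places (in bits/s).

12.29 bits/s

Choice component = 448 − 190 = 258 ms over log₂(9) = 3.1699 bits.
b = 258 / 3.1699 = 81.390 ms/bit, so 1/b = 12.287 bits/s.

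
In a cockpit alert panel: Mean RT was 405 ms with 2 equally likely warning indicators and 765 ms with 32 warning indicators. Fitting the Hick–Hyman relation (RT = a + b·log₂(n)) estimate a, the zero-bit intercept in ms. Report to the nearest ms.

b = (RT₂ − RT₁)/(log₂ n₂ − log₂ n₁) = (765 − 405)/(5 − 1) = 90 ms/bit.
Intercept: a = 405 − 90·log₂(2) = 315.000 ms.

315 ms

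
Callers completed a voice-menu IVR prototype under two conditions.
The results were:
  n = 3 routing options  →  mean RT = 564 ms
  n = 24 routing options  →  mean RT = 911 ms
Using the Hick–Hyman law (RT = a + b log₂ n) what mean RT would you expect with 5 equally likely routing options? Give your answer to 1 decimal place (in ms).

RT is linear in log₂ n, so two points fix the line:
  b = (911 − 564) / (log₂ 24 − log₂ 3) = 347 / (4.5850 − 1.5850) = 115.667 ms/bit
  a = 564 − 115.667 × 1.5850 = 380.673 ms
Then RT(5) = 380.673 + 115.667 × log₂ 5 = 380.673 + 115.667 × 2.3219 ≈ 649.242 ms.

649.2 ms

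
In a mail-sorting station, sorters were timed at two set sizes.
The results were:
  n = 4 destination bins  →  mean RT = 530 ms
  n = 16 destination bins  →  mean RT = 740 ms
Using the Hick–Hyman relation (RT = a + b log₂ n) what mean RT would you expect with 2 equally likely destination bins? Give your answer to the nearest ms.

RT is linear in log₂ n, so two points fix the line:
  b = (740 − 530) / (log₂ 16 − log₂ 4) = 210 / (4 − 2) = 105 ms/bit
  a = 530 − 105 × 2 = 320 ms
Then RT(2) = 320 + 105 × log₂ 2 = 320 + 105 × 1 ≈ 425.000 ms.

425 ms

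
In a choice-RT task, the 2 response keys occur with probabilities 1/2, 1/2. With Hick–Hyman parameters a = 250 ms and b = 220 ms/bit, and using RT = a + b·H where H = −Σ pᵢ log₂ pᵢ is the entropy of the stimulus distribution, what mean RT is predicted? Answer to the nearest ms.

Each term −pᵢ log₂ pᵢ: 0.5·1 + 0.5·1; summed, H = 1.000 bits.
Mean RT = a + bH = 250 + 220·1.000 = 470.00 ms.

470 ms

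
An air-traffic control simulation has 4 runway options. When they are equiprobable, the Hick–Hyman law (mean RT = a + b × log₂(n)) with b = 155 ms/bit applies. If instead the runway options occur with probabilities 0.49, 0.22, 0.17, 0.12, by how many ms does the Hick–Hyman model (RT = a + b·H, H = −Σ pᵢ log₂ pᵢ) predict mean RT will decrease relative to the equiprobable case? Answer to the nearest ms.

33 ms

Equiprobable entropy H₀ = log₂ 4 = 2.0000 bits.
Skewed entropy H = −Σ pᵢ log₂ pᵢ = 1.7865 bits.
ΔRT = b·(H₀ − H) = 155 × 0.2135 = 33.09 ms.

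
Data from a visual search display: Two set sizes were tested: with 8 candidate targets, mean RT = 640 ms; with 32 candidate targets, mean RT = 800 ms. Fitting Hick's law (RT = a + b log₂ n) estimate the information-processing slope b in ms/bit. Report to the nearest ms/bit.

80 ms/bit

b = (RT₂ − RT₁)/(log₂ n₂ − log₂ n₁) = (800 − 640)/(5 − 3) = 80 ms/bit.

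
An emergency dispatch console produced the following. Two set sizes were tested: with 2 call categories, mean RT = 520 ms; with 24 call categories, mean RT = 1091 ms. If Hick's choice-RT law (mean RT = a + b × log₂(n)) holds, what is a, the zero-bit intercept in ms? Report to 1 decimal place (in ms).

Slope: b = (1091 − 520) / (log₂ 24 − log₂ 2) = 571/3.5850 = 159.276 ms/bit.
Intercept: a = 520 − 159.276·log₂(2) = 360.724 ms.

360.7 ms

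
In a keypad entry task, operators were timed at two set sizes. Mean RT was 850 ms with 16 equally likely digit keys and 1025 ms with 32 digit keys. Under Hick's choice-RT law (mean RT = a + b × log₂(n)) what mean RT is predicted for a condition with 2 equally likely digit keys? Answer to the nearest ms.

325 ms

With log₂ n on the abscissa the relation is linear; from the two conditions:
  b = (1025 − 850) / (log₂ 32 − log₂ 16) = 175 / (5 − 4) = 175 ms/bit
  a = 850 − 175 × 4 = 150 ms
Then RT(2) = 150 + 175 × log₂ 2 = 150 + 175 × 1 ≈ 325.000 ms.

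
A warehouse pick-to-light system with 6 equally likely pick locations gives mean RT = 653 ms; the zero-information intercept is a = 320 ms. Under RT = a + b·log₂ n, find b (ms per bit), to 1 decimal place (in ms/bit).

128.8 ms/bit

b = (653 − 320) / log₂(6) = 333 / 2.5850 = 128.822 ms/bit.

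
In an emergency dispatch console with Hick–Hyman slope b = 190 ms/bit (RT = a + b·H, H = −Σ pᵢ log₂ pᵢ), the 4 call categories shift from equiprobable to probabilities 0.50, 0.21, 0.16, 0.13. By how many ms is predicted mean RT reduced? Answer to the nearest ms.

Equiprobable entropy H₀ = log₂ 4 = 2.0000 bits.
Skewed entropy H = −Σ pᵢ log₂ pᵢ = 1.7785 bits.
ΔRT = b·(H₀ − H) = 190 × 0.2215 = 42.09 ms.

42 ms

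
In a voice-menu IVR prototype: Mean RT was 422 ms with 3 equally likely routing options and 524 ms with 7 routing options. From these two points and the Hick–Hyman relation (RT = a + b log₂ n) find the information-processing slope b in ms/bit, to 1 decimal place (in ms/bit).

83.4 ms/bit

The slope on a log₂ axis is (524 − 422) / (2.8074 − 1.5850) = 83.443 ms/bit.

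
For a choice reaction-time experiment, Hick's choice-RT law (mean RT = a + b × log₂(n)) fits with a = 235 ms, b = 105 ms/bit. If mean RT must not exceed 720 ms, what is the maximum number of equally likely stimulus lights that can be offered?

Information budget: (720 − 235)/105 = 4.6190 bits, so n ≤ 2^4.6190 = 24.574 → at most 24.

24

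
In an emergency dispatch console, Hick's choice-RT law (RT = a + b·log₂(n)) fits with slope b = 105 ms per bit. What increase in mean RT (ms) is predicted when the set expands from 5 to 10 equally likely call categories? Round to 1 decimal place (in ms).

Only the slope matters, since a is common to both: ΔRT = b·log₂(n₂/n₁).
log₂(10) − log₂(5) = log₂(10/5) = log₂(2) = 1.
ΔRT = 105 × 1.0000 = 105.000 ms.

105.0 ms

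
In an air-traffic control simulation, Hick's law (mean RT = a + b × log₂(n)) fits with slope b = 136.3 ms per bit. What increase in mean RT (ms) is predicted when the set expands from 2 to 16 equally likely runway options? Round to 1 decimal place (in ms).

408.9 ms

ΔRT = (a + b log₂ n₂) − (a + b log₂ n₁) = b·(log₂ n₂ − log₂ n₁).
log₂(16) − log₂(2) = log₂(16/2) = log₂(8) = 3.
ΔRT = 136.3 × 3.0000 = 408.900 ms.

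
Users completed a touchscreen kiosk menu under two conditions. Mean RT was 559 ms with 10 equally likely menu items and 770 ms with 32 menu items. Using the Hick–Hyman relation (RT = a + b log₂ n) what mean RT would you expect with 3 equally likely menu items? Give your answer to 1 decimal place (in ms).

RT is linear in log₂ n, so two points fix the line:
  b = (770 − 559) / (log₂ 32 − log₂ 10) = 211 / (5 − 3.3219) = 125.740 ms/bit
  a = 559 − 125.740 × 3.3219 = 141.302 ms
Then RT(3) = 141.302 + 125.740 × log₂ 3 = 141.302 + 125.740 × 1.5850 ≈ 340.595 ms.

340.6 ms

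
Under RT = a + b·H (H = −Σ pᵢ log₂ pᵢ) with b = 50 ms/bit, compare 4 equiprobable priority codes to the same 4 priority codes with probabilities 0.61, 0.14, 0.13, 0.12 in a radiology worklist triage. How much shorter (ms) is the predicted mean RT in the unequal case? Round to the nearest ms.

The RT saving is b·ΔH. Equiprobable H₀ = log₂(4) = 2.0000 bits; with the given probabilities H = 1.5818 bits.
b·(H₀ − H) = 50 × (2.0000 − 1.5818) = 20.91 ms.

21 ms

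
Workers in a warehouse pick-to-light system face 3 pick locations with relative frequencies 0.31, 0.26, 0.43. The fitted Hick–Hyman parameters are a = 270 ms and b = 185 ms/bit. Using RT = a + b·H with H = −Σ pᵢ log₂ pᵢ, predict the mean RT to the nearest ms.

557 ms

Entropy contributions −pᵢ log₂ pᵢ: 0.5238, 0.5053, 0.5236; sum H = 1.5526 bits.
RT = a + bH = 270 + 185·1.5526 = 557.24 ms.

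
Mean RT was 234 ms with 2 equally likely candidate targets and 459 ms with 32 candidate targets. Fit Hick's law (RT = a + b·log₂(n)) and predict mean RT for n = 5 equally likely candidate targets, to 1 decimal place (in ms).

308.4 ms

With log₂ n on the abscissa the relation is linear; from the two conditions:
  b = (459 − 234) / (log₂ 32 − log₂ 2) = 225 / (5 − 1) = 56.250 ms/bit
  a = 234 − 56.250 × 1 = 177.750 ms
Then RT(5) = 177.750 + 56.250 × log₂ 5 = 177.750 + 56.250 × 2.3219 ≈ 308.358 ms.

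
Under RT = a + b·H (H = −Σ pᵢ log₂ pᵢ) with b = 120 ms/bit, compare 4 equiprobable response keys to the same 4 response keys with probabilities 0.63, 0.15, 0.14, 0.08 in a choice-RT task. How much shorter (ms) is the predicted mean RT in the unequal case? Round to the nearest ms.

Equiprobable entropy H₀ = log₂ 4 = 2.0000 bits.
Skewed entropy H = −Σ pᵢ log₂ pᵢ = 1.5191 bits.
ΔRT = b·(H₀ − H) = 120 × 0.4809 = 57.71 ms.

58 ms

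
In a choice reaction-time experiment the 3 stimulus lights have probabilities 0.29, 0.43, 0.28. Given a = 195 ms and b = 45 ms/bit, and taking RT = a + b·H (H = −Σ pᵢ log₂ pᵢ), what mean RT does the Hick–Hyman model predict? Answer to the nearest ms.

Entropy contributions −pᵢ log₂ pᵢ: 0.5179, 0.5236, 0.5142; sum H = 1.5557 bits.
RT = a + bH = 195 + 45·1.5557 = 265.01 ms.

265 ms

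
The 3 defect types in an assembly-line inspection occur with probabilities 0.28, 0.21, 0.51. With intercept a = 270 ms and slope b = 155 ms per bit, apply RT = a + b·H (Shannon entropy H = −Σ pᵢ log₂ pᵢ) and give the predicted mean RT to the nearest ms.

500 ms

Entropy contributions −pᵢ log₂ pᵢ: 0.5142, 0.4728, 0.4954; sum H = 1.4825 bits.
RT = a + bH = 270 + 155·1.4825 = 499.78 ms.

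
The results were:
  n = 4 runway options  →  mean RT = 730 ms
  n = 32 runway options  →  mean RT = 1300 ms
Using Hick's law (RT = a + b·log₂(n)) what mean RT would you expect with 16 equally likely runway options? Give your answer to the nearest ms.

With log₂ n on the abscissa the relation is linear; from the two conditions:
  b = (1300 − 730) / (log₂ 32 − log₂ 4) = 570 / (5 − 2) = 190 ms/bit
  a = 730 − 190 × 2 = 350 ms
Then RT(16) = 350 + 190 × log₂ 16 = 350 + 190 × 4 ≈ 1110.000 ms.

1110 ms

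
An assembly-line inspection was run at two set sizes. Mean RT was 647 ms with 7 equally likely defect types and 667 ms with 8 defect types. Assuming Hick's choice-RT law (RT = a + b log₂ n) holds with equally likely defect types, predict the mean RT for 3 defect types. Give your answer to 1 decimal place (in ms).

520.1 ms

Fit slope and intercept:
  b = (667 − 647) / (log₂ 8 − log₂ 7) = 20 / (3 − 2.8074) = 103.818 ms/bit
  a = 647 − 103.818 × 2.8074 = 355.546 ms
Then RT(3) = 355.546 + 103.818 × log₂ 3 = 355.546 + 103.818 × 1.5850 ≈ 520.094 ms.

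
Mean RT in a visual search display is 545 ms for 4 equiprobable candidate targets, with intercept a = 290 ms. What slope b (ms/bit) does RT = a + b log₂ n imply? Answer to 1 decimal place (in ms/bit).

127.5 ms/bit

log₂(4) = 2 bits.
b = (RT − a)/log₂ n = (545 − 290) / 2 = 127.500 ms/bit.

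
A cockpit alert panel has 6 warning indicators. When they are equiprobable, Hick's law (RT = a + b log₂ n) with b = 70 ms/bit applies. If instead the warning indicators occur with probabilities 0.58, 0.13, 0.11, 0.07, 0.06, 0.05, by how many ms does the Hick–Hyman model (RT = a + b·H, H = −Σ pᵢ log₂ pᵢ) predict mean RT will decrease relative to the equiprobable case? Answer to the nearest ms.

47 ms

Equiprobable entropy H₀ = log₂ 6 = 2.5850 bits.
Skewed entropy H = −Σ pᵢ log₂ pᵢ = 1.9169 bits.
ΔRT = b·(H₀ − H) = 70 × 0.6680 = 46.76 ms.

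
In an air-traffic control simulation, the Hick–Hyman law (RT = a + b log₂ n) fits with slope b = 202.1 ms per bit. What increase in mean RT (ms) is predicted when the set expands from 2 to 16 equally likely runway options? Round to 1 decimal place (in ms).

606.3 ms

The intercept a cancels: ΔRT = b·(log₂ n₂ − log₂ n₁) = b·log₂(n₂/n₁).
log₂(16) − log₂(2) = log₂(16/2) = log₂(8) = 3.
ΔRT = 202.1 × 3.0000 = 606.300 ms.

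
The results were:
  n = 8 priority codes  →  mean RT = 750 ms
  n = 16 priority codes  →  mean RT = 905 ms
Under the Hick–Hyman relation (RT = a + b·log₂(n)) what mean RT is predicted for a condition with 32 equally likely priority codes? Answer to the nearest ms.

Fit slope and intercept:
  b = (905 − 750) / (log₂ 16 − log₂ 8) = 155 / (4 − 3) = 155 ms/bit
  a = 750 − 155 × 3 = 285 ms
Then RT(32) = 285 + 155 × log₂ 32 = 285 + 155 × 5 ≈ 1060.000 ms.

1060 ms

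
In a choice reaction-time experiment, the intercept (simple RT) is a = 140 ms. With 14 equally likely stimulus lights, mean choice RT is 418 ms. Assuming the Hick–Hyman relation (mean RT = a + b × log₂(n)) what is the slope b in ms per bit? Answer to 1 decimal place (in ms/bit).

73.0 ms/bit

14 alternatives carry log₂ 14 = 3.8074 bits; the choice cost is 418 − 140 = 278 ms, so b = 278/3.8074 = 73.017 ms/bit.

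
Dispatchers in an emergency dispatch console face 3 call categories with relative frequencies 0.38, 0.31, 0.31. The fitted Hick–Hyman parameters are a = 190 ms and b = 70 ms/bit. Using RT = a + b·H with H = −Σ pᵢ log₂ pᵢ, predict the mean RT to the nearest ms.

300 ms

H = 0.38·log₂(1/0.38) + 0.31·log₂(1/0.31) + 0.31·log₂(1/0.31) = 1.5780 bits.
RT = 190 + 70 × 1.5780 = 300.46 ms.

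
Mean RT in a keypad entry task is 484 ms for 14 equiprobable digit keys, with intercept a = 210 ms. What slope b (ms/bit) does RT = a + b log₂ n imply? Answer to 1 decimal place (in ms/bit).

72.0 ms/bit

b = (484 − 210) / log₂(14) = 274 / 3.8074 = 71.966 ms/bit.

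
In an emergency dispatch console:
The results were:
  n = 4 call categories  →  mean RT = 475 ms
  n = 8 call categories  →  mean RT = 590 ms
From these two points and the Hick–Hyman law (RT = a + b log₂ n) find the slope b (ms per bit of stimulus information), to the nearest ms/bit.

115 ms/bit

b = (RT₂ − RT₁)/(log₂ n₂ − log₂ n₁) = (590 − 475)/(3 − 2) = 115 ms/bit.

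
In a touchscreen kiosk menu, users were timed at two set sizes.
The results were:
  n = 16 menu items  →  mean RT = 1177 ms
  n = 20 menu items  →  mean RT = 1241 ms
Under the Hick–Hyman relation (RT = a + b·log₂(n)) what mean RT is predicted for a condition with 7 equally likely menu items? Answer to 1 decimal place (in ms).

Solve the two-equation system in a and b:
  b = (1241 − 1177) / (log₂ 20 − log₂ 16) = 64 / (4.3219 − 4) = 198.802 ms/bit
  a = 1177 − 198.802 × 4 = 381.791 ms
Then RT(7) = 381.791 + 198.802 × log₂ 7 = 381.791 + 198.802 × 2.8074 ≈ 939.900 ms.

939.9 ms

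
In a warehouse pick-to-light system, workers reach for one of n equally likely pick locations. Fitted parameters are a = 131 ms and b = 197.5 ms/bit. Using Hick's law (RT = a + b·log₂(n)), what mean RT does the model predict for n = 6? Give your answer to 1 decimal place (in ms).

641.5 ms

log₂(6) = 2.5850 bits, so RT = 131 + 197.5 × 2.5850 ≈ 641.530 ms.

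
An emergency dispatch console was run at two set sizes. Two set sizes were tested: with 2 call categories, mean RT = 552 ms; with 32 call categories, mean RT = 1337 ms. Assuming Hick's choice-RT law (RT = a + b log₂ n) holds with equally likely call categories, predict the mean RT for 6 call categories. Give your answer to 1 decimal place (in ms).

863.0 ms

Fit slope and intercept:
  b = (1337 − 552) / (log₂ 32 − log₂ 2) = 785 / (5 − 1) = 196.250 ms/bit
  a = 552 − 196.250 × 1 = 355.750 ms
Then RT(6) = 355.750 + 196.250 × log₂ 6 = 355.750 + 196.250 × 2.5850 ≈ 863.049 ms.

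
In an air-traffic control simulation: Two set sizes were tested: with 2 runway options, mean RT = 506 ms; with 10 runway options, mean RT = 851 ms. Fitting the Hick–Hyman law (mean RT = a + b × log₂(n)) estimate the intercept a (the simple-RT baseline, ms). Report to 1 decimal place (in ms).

Slope: b = (851 − 506) / (log₂ 10 − log₂ 2) = 345/2.3219 = 148.583 ms/bit.
a = RT₁ − b·log₂ n₁ = 506 − 148.583 × 1 = 357.417 ms.

357.4 ms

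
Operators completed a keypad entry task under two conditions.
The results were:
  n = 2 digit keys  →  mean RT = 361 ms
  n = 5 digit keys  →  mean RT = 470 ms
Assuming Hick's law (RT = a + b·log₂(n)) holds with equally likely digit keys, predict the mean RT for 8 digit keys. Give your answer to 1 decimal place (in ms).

Fit slope and intercept:
  b = (470 − 361) / (log₂ 5 − log₂ 2) = 109 / (2.3219 − 1) = 82.455 ms/bit
  a = 361 − 82.455 × 1 = 278.545 ms
Then RT(8) = 278.545 + 82.455 × log₂ 8 = 278.545 + 82.455 × 3 ≈ 525.911 ms.

525.9 ms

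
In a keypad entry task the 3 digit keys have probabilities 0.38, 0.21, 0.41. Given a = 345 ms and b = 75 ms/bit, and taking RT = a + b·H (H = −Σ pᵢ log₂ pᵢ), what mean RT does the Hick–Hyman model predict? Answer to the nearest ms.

H = 0.38·log₂(1/0.38) + 0.21·log₂(1/0.21) + 0.41·log₂(1/0.41) = 1.5307 bits.
RT = 345 + 75 × 1.5307 = 459.80 ms.

460 ms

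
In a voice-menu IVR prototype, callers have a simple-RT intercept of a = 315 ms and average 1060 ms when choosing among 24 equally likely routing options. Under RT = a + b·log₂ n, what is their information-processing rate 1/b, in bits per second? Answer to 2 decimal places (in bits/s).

Choice component = 1060 − 315 = 745 ms over log₂(24) = 4.5850 bits.
b = 745 / 4.5850 = 162.488 ms/bit, so 1/b = 6.154 bits/s.

6.15 bits/s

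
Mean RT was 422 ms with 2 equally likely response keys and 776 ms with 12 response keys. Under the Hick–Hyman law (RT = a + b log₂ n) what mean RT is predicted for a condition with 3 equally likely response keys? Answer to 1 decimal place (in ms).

502.1 ms

Solve the two-equation system in a and b:
  b = (776 − 422) / (log₂ 12 − log₂ 2) = 354 / (3.5850 − 1) = 136.946 ms/bit
  a = 422 − 136.946 × 1 = 285.054 ms
Then RT(3) = 285.054 + 136.946 × log₂ 3 = 285.054 + 136.946 × 1.5850 ≈ 502.108 ms.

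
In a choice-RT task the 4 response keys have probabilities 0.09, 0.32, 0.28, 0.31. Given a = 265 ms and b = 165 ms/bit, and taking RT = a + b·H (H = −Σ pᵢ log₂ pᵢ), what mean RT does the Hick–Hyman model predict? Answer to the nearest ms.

H = 0.09·log₂(1/0.09) + 0.32·log₂(1/0.32) + 0.28·log₂(1/0.28) + 0.31·log₂(1/0.31) = 1.8767 bits.
RT = 265 + 165 × 1.8767 = 574.66 ms.

575 ms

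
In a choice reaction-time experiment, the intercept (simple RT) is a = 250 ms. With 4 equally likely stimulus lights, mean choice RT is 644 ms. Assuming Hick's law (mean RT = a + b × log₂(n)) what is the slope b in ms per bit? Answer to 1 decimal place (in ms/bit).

197.0 ms/bit

b = (644 − 250) / log₂(4) = 394 / 2 = 197.000 ms/bit.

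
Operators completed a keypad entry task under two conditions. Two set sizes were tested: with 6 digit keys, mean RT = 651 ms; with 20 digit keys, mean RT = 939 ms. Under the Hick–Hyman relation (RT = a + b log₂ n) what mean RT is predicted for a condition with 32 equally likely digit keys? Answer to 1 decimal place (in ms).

RT is linear in log₂ n, so two points fix the line:
  b = (939 − 651) / (log₂ 20 − log₂ 6) = 288 / (4.3219 − 2.5850) = 165.806 ms/bit
  a = 651 − 165.806 × 2.5850 = 222.397 ms
Then RT(32) = 222.397 + 165.806 × log₂ 32 = 222.397 + 165.806 × 5 ≈ 1051.429 ms.

1051.4 ms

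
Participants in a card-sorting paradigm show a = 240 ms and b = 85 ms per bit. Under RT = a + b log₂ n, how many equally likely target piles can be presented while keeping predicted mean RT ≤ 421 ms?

4

85·log₂ n ≤ 421 − 240 = 181, giving log₂ n ≤ 2.1294 and n ≤ 4.375. The largest whole number is 4.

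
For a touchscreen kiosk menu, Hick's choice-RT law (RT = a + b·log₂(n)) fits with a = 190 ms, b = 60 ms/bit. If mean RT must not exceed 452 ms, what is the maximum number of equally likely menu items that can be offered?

20

Set 190 + 60·log₂ n ≤ 452 → log₂ n ≤ (452 − 190)/60 = 4.3667.
So n ≤ 2^4.3667 = 20.630; the largest integer n is 20.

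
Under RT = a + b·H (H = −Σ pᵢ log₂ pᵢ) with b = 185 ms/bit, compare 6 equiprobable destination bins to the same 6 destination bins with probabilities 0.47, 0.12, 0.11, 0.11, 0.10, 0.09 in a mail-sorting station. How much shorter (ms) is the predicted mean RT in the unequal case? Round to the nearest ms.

The RT saving is b·ΔH. Equiprobable H₀ = log₂(6) = 2.5850 bits; with the given probabilities H = 2.2244 bits.
b·(H₀ − H) = 185 × (2.5850 − 2.2244) = 66.70 ms.

67 ms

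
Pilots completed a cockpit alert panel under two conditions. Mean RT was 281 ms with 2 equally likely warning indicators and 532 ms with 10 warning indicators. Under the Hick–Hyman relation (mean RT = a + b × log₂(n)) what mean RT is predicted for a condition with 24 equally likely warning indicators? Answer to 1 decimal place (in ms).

668.5 ms

With log₂ n on the abscissa the relation is linear; from the two conditions:
  b = (532 − 281) / (log₂ 10 − log₂ 2) = 251 / (3.3219 − 1) = 108.100 ms/bit
  a = 281 − 108.100 × 1 = 172.900 ms
Then RT(24) = 172.900 + 108.100 × log₂ 24 = 172.900 + 108.100 × 4.5850 ≈ 668.534 ms.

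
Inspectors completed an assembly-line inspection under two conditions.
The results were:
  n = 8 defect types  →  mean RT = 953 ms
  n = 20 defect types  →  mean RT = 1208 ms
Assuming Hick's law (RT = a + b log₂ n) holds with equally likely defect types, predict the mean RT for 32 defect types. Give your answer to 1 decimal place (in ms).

1338.8 ms

With log₂ n on the abscissa the relation is linear; from the two conditions:
  b = (1208 − 953) / (log₂ 20 − log₂ 8) = 255 / (4.3219 − 3) = 192.900 ms/bit
  a = 953 − 192.900 × 3 = 374.300 ms
Then RT(32) = 374.300 + 192.900 × log₂ 32 = 374.300 + 192.900 × 5 ≈ 1338.800 ms.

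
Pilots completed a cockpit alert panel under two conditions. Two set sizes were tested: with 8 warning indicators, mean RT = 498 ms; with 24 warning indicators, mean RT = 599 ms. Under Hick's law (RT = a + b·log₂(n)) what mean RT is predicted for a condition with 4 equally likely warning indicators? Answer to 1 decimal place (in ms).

434.3 ms

Fit slope and intercept:
  b = (599 − 498) / (log₂ 24 − log₂ 8) = 101 / (4.5850 − 3) = 63.724 ms/bit
  a = 498 − 63.724 × 3 = 306.828 ms
Then RT(4) = 306.828 + 63.724 × log₂ 4 = 306.828 + 63.724 × 2 ≈ 434.276 ms.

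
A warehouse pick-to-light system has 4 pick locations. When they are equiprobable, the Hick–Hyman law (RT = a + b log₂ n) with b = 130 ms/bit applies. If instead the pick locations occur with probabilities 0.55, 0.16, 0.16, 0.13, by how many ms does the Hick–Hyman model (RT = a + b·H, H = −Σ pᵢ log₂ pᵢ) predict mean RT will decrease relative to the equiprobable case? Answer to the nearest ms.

39 ms

Equiprobable entropy H₀ = log₂ 4 = 2.0000 bits.
Skewed entropy H = −Σ pᵢ log₂ pᵢ = 1.7031 bits.
ΔRT = b·(H₀ − H) = 130 × 0.2969 = 38.60 ms.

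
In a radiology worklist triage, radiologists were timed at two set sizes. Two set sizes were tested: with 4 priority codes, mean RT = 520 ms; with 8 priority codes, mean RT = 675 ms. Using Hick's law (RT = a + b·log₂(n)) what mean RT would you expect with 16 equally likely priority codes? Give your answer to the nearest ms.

Fit slope and intercept:
  b = (675 − 520) / (log₂ 8 − log₂ 4) = 155 / (3 − 2) = 155 ms/bit
  a = 520 − 155 × 2 = 210 ms
Then RT(16) = 210 + 155 × log₂ 16 = 210 + 155 × 4 ≈ 830.000 ms.

830 ms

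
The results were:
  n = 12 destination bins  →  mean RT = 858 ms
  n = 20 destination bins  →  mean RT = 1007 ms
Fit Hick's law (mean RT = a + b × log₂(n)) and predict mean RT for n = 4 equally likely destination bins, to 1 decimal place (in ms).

537.6 ms

With log₂ n on the abscissa the relation is linear; from the two conditions:
  b = (1007 − 858) / (log₂ 20 − log₂ 12) = 149 / (4.3219 − 3.5850) = 202.180 ms/bit
  a = 858 − 202.180 × 3.5850 = 133.191 ms
Then RT(4) = 133.191 + 202.180 × log₂ 4 = 133.191 + 202.180 × 2 ≈ 537.552 ms.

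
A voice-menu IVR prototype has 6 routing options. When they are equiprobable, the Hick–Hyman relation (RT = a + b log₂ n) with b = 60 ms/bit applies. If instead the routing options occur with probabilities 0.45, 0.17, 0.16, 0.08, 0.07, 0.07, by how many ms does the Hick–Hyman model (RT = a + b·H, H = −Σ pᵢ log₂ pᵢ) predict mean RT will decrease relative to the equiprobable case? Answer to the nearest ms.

23 ms

Equiprobable entropy H₀ = log₂ 6 = 2.5850 bits.
Skewed entropy H = −Σ pᵢ log₂ pᵢ = 2.2046 bits.
ΔRT = b·(H₀ − H) = 60 × 0.3803 = 22.82 ms.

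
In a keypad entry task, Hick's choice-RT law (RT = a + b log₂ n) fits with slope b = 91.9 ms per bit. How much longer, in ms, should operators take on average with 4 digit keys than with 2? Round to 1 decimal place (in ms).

91.9 ms

The intercept a cancels: ΔRT = b·(log₂ n₂ − log₂ n₁) = b·log₂(n₂/n₁).
log₂(4) − log₂(2) = log₂(4/2) = log₂(2) = 1.
ΔRT = 91.9 × 1.0000 = 91.900 ms.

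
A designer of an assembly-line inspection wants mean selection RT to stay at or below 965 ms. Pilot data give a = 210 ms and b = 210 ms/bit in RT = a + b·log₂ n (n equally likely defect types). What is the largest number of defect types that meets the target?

12

210·log₂ n ≤ 965 − 210 = 755, giving log₂ n ≤ 3.5952 and n ≤ 12.086. The largest whole number is 12.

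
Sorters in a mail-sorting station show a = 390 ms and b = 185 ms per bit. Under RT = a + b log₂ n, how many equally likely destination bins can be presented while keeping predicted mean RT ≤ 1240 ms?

24

Information budget: (1240 − 390)/185 = 4.5946 bits, so n ≤ 2^4.5946 = 24.161 → at most 24.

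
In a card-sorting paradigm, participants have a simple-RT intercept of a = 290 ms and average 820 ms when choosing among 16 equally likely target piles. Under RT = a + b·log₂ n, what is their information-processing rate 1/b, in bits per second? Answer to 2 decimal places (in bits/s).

7.55 bits/s

b = (820 − 290)/log₂ 16 = 530/4 = 132.500 ms per bit = 0.13250 s/bit; the reciprocal is 7.547 bits/s.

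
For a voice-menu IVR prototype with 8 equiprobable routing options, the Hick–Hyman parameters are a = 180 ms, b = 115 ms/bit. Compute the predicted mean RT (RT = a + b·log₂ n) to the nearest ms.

525 ms

log₂(8) = 3 bits, so RT = 180 + 115 × 3 ≈ 525.000 ms.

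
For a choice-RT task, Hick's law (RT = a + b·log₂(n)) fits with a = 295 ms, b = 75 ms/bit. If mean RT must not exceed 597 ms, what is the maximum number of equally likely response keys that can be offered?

Set 295 + 75·log₂ n ≤ 597 → log₂ n ≤ (597 − 295)/75 = 4.0267.
So n ≤ 2^4.0267 = 16.298; the largest integer n is 16.

16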